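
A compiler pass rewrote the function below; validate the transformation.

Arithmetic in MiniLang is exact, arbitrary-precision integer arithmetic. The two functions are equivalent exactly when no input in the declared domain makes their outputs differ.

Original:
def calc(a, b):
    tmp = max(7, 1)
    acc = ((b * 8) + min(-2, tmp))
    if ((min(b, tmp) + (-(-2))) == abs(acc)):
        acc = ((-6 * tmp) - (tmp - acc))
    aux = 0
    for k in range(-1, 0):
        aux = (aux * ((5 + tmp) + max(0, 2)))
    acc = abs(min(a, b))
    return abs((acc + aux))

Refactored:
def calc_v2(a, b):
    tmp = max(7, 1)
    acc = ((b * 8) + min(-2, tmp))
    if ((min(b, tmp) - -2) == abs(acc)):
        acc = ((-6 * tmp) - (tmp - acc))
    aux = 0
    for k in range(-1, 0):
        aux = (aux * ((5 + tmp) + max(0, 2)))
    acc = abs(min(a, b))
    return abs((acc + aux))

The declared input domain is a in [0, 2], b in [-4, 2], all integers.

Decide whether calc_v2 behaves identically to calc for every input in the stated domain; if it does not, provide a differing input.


Comparing the listings, the differences include: arithmetic usage differs.
Tracing a=1, b=0: calc: tmp=7, then acc=-2, then ((min(b, tmp) + (-(-2))) == abs(acc)) is true, then acc=-51, then aux=0, then (k=-1), then aux=0, then acc=0, then returns 0 | calc_v2: tmp=7, then acc=-2, then ((min(b, tmp) - -2) == abs(acc)) is true, then acc=-51, then aux=0, then (k=-1), then aux=0, then acc=0, then returns 0 — matching result 0.
An exhaustive pass over the 21 declared inputs shows identical outputs.
verdict: equivalent


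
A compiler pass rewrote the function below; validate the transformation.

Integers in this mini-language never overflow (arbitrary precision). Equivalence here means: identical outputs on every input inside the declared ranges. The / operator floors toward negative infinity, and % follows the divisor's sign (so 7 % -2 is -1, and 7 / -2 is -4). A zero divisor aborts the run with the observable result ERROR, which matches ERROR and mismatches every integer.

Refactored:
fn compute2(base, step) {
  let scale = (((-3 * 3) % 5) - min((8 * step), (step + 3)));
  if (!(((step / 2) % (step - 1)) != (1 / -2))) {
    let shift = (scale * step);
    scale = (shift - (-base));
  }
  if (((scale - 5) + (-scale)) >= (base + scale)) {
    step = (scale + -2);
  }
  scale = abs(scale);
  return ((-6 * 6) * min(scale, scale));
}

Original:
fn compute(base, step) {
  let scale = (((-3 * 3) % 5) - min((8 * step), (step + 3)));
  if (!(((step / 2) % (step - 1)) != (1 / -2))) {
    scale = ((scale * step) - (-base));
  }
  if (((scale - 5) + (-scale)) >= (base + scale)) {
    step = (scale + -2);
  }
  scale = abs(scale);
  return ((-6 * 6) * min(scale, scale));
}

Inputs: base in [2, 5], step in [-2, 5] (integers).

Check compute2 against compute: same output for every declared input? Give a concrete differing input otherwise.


Differences: statement counts differ; and local variable names differ — yet all 32 inputs agree.
verdict: equivalent


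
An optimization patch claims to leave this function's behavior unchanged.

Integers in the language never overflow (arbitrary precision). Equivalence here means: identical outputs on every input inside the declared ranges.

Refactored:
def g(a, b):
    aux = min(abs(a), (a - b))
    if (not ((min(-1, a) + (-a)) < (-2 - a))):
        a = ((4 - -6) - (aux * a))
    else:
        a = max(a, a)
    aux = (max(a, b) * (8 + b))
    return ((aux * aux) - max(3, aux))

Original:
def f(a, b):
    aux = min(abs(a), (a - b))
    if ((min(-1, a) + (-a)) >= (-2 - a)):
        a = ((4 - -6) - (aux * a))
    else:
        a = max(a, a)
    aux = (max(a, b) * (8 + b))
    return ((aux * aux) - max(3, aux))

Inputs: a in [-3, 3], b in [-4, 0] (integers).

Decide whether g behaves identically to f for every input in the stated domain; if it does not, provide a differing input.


Behavior is preserved: although comparison usage differs; and boolean connective usage differs, the outputs never diverge.
Spot check at a=2, b=-2 — f: aux = 2; ((min(-1, a) + (-a)) >= (-2 - a)) -> true; a = 6; aux = 36; return 1260. g: aux = 2; (not ((min(-1, a) + (-a)) < (-2 - a))) -> true; a = 6; aux = 36; return 1260. Both give 1260.
Across all 35 domain points the two functions coincide.
verdict: equivalent


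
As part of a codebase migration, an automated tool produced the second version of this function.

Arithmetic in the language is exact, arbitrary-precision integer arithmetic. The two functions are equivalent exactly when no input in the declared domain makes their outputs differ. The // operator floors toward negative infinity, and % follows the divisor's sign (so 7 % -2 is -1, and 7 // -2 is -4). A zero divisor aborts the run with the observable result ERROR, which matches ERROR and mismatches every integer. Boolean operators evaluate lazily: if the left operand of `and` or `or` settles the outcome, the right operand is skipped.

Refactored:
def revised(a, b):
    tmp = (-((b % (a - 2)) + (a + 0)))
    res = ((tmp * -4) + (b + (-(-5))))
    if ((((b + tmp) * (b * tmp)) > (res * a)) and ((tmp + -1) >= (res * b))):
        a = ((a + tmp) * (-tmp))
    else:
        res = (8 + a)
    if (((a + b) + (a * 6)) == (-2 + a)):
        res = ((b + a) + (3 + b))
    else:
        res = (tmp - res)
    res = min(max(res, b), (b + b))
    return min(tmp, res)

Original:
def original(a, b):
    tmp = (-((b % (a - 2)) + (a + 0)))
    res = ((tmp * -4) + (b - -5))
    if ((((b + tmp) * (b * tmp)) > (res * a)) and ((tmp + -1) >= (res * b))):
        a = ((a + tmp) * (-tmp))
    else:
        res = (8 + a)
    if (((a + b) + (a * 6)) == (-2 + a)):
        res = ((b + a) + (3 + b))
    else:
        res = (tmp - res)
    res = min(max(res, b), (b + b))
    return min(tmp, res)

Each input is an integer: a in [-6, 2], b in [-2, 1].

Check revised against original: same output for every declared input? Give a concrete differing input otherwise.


Side by side, the visible changes include: arithmetic usage differs.
Spot check at a=1, b=0 — original: tmp := -1 | res := 9 | ((((b + tmp) * (b * tmp)) > (res * a)) and ((tmp + -1) >= (res * b))): false | res := 9 | (((a + b) + (a * 6)) == (-2 + a)): false | res := -10 | res := 0 | result -1. revised: tmp := -1 | res := 9 | ((((b + tmp) * (b * tmp)) > (res * a)) and ((tmp + -1) >= (res * b))): false | res := 9 | (((a + b) + (a * 6)) == (-2 + a)): false | res := -10 | res := 0 | result -1. Both give -1.
Across all 36 domain points the two functions coincide.
verdict: equivalent


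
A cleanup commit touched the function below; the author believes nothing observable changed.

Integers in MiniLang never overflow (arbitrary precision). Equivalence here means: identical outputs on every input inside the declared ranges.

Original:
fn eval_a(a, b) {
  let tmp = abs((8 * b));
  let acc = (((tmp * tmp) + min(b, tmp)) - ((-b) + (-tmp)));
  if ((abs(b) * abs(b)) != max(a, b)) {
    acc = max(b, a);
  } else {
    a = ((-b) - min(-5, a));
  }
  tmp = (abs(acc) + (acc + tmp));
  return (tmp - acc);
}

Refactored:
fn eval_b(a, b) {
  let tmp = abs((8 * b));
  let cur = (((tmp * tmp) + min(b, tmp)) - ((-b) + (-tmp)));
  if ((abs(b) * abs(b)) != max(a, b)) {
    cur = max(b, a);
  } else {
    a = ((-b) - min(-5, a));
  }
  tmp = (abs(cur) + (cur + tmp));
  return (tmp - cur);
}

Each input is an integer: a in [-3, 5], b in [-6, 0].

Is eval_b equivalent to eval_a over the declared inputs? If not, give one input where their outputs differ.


Side by side, the visible changes include: local variable names differ.
Spot check at a=-1, b=-5 — eval_a: tmp=40, then acc=1630, then ((abs(b) * abs(b)) != max(a, b)) is true, then acc=-1, then tmp=40, then returns 41. eval_b: tmp=40, then cur=1630, then ((abs(b) * abs(b)) != max(a, b)) is true, then cur=-1, then tmp=40, then returns 41. Both give 41.
Sweeping the whole domain (63 inputs) finds no disagreement.
verdict: equivalent


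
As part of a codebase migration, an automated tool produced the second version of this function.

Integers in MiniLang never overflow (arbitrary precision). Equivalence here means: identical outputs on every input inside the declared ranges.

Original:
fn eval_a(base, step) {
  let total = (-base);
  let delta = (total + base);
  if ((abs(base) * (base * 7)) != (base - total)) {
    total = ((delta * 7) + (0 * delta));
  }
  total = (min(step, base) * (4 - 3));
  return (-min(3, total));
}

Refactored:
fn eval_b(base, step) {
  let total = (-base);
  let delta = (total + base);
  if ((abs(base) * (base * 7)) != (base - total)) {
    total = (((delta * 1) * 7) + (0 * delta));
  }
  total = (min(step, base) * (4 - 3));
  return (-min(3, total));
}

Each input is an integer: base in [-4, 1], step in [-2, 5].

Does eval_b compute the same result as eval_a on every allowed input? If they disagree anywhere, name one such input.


Side by side, the visible changes include: arithmetic usage differs, constant usage differs.
One worked example (base=1, step=4) — eval_a: total=-1, then delta=0, then ((abs(base) * (base * 7)) != (base - total)) is true, then total=0, then total=1, then returns -1; eval_b: total=-1, then delta=0, then ((abs(base) * (base * 7)) != (base - total)) is true, then total=0, then total=1, then returns -1; agreement on -1.
Checked all 48 inputs in the declared domain: the outputs agree on every one.
verdict: equivalent


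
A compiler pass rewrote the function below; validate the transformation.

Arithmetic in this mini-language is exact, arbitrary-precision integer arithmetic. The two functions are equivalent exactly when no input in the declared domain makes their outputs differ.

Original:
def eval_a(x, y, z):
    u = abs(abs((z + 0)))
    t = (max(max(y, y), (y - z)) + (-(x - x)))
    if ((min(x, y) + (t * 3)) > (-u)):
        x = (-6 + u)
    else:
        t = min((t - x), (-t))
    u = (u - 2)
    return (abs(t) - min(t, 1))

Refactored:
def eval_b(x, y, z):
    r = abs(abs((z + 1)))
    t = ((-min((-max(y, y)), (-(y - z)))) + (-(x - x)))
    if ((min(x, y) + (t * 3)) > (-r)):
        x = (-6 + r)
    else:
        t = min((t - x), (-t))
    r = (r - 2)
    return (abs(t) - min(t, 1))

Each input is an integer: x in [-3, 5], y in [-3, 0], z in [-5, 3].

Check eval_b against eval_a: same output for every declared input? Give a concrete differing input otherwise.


Try x=-3, y=0, z=-1.
eval_a: u := 1 | t := 1 | ((min(x, y) + (t * 3)) > (-u)): true | x := -5 | u := -1 | result 0
eval_b: r := 0 | t := 1 | ((min(x, y) + (t * 3)) > (-r)): false | t := -1 | r := -2 | result 2
0 against 2: the behavior changed.
verdict: not equivalent; witness: x=-3, y=0, z=-1


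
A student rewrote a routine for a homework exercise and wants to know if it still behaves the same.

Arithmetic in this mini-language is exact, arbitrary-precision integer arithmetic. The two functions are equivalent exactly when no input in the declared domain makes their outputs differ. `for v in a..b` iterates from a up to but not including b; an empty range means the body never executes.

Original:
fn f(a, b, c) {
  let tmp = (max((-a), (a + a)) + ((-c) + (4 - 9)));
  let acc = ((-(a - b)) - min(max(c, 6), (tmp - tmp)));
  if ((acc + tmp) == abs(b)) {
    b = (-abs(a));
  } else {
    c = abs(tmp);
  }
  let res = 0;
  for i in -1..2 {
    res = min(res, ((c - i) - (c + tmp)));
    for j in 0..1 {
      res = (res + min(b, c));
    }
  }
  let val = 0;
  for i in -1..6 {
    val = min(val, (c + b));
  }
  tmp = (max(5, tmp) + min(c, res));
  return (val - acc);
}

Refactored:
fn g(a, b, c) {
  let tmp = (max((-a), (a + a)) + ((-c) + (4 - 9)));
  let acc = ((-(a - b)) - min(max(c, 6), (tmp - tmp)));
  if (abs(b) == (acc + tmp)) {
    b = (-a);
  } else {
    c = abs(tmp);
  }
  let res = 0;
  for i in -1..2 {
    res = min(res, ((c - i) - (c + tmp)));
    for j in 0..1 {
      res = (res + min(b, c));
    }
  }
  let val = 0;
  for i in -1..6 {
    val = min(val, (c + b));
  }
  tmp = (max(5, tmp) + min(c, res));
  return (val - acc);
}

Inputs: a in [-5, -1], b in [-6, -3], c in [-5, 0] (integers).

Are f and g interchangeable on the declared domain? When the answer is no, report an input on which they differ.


These are not equivalent — on a=-5, b=-5, c=-5 the outputs split (-10 vs 0).
f: tmp=5, then acc=0, then ((acc + tmp) == abs(b)) is true, then b=-5, then res=0, then (i=-1), then res=-4, then (j=0), then res=-9, then (i=0), then res=-9, then (j=0), then res=-14, then (i=1), then res=-14, then (j=0), then res=-19, then val=0, then (i=-1), then val=-10, then (i=0), then val=-10, then (i=1), then val=-10, then (i=2), then val=-10, then (i=3), then val=-10, then (i=4), then val=-10, then (i=5), then val=-10, then tmp=-14, then returns -10
g: tmp=5, then acc=0, then (abs(b) == (acc + tmp)) is true, then b=5, then res=0, then (i=-1), then res=-4, then (j=0), then res=-9, then (i=0), then res=-9, then (j=0), then res=-14, then (i=1), then res=-14, then (j=0), then res=-19, then val=0, then (i=-1), then val=0, then (i=0), then val=0, then (i=1), then val=0, then (i=2), then val=0, then (i=3), then val=0, then (i=4), then val=0, then (i=5), then val=0, then tmp=-14, then returns 0
verdict: not equivalent; witness: a=-5, b=-5, c=-5


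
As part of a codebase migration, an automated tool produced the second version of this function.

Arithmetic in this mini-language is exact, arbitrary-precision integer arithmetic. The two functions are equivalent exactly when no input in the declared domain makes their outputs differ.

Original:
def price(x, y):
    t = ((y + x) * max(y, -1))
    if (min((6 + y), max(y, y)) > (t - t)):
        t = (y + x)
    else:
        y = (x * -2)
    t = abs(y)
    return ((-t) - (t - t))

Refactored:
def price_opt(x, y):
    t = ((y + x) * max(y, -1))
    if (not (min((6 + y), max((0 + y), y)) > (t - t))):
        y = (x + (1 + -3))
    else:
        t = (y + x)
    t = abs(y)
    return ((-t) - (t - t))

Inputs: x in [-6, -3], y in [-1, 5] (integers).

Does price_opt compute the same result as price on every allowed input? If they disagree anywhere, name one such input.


Input x=-6, y=-1: -12 from price versus -8 from price_opt.
verdict: not equivalent; witness: x=-6, y=-1


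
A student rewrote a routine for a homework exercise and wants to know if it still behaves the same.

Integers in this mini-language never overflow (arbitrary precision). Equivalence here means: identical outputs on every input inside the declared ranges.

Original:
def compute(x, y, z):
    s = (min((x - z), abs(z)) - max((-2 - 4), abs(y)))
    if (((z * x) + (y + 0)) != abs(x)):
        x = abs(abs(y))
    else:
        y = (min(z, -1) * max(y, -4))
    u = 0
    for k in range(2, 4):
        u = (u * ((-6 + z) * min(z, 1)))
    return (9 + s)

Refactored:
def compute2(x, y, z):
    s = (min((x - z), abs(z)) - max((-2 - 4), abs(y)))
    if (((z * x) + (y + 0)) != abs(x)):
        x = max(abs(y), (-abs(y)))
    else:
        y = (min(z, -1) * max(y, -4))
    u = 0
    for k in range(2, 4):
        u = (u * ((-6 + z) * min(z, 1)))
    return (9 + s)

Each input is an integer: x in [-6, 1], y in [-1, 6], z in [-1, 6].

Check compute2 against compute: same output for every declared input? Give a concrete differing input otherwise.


Behavior is preserved: although min/max/abs usage differs, the outputs never diverge.
Tracing x=0, y=5, z=2: compute: s becomes -7; next (((z * x) + (y + 0)) != abs(x)) evaluates to true; next x becomes 5; next u becomes 0; next at k=2:; next u becomes 0; next at k=3:; next u becomes 0; next final value 2 | compute2: s becomes -7; next (((z * x) + (y + 0)) != abs(x)) evaluates to true; next x becomes 5; next u becomes 0; next at k=2:; next u becomes 0; next at k=3:; next u becomes 0; next final value 2 — matching result 2.
Checked all 512 inputs in the declared domain: the outputs agree on every one.
verdict: equivalent


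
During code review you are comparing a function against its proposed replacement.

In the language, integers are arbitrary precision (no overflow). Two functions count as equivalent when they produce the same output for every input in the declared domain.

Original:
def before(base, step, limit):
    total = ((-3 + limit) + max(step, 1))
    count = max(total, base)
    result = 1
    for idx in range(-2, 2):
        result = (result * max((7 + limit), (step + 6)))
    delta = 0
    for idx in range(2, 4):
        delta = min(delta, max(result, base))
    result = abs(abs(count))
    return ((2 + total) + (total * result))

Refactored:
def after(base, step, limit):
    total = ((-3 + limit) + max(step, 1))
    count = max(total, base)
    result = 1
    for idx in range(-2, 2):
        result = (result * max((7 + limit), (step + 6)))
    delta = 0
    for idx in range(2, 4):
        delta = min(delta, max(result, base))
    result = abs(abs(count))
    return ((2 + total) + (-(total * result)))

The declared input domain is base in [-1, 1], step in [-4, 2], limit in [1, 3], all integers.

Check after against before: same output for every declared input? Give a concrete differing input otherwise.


On input base=-1, step=-4, limit=1, before returns 0 while after returns 2.
verdict: not equivalent; witness: base=-1, step=-4, limit=1


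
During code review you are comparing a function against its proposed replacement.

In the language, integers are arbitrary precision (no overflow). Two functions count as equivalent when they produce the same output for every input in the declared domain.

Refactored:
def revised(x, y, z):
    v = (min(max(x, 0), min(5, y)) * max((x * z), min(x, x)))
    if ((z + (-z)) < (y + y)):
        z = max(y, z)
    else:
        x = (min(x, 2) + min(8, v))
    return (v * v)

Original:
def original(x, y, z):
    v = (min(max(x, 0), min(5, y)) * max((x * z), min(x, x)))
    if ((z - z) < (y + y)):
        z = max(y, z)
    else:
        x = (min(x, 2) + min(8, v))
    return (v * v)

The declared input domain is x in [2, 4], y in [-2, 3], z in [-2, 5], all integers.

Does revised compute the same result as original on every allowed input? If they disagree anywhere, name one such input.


The two are interchangeable: arithmetic usage differs, and every declared input agrees.
Spot check at x=2, y=-1, z=3 — original: v := -6 | ((z - z) < (y + y)): false | x := -4 | result 36. revised: v := -6 | ((z + (-z)) < (y + y)): false | x := -4 | result 36. Both give 36.
Checked all 144 inputs in the declared domain: the outputs agree on every one.
verdict: equivalent


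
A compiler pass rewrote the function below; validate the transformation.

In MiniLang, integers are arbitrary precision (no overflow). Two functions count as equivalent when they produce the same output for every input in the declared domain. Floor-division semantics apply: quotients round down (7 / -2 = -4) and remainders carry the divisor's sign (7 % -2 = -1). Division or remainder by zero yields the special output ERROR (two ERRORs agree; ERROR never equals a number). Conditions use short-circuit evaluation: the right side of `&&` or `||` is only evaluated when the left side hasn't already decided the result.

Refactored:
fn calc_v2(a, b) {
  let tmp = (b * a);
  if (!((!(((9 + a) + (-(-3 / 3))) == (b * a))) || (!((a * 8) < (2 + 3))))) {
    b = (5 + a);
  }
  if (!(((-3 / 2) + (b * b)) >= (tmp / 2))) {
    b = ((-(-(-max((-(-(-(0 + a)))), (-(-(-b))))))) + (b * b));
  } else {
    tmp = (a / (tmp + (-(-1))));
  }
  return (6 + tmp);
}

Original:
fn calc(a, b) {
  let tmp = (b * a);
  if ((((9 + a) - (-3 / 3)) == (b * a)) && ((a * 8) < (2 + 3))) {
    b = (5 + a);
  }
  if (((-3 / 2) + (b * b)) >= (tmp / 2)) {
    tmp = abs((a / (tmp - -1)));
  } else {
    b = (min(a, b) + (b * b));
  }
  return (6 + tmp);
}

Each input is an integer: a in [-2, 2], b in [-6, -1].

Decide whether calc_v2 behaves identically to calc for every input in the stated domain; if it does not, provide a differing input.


Not equivalent: a=-2, b=-6 separates them (7 vs 5).
calc: tmp becomes 12; next ((((9 + a) - (-3 / 3)) == (b * a)) && ((a * 8) < (2 + 3))) evaluates to false; next (((-3 / 2) + (b * b)) >= (tmp / 2)) evaluates to true; next tmp becomes 1; next final value 7
calc_v2: tmp becomes 12; next (!((!(((9 + a) + (-(-3 / 3))) == (b * a))) || (!((a * 8) < (2 + 3))))) evaluates to false; next (!(((-3 / 2) + (b * b)) >= (tmp / 2))) evaluates to false; next tmp becomes -1; next final value 5
verdict: not equivalent; witness: a=-2, b=-6


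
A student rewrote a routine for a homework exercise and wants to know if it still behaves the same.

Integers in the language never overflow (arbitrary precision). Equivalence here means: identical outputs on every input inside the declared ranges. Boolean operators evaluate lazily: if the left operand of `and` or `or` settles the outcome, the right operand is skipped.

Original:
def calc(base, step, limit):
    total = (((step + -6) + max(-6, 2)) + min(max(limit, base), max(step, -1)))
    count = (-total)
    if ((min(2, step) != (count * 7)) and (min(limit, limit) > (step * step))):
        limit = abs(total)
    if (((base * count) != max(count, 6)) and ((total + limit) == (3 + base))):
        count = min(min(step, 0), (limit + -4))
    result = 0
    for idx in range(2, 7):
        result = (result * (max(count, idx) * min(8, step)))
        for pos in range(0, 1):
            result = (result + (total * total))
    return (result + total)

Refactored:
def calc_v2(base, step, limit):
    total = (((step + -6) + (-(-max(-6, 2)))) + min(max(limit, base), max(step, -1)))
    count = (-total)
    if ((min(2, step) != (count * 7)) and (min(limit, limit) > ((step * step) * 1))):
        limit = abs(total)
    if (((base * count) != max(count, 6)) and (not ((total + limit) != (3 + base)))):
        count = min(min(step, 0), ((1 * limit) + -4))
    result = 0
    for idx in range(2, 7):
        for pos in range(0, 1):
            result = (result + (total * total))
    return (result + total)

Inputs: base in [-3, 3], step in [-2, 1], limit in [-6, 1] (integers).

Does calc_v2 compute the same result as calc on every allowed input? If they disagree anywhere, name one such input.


At base=-3, step=-2, limit=-6: calc gives 8055522, calc_v2 gives 396.
verdict: not equivalent; witness: base=-3, step=-2, limit=-6


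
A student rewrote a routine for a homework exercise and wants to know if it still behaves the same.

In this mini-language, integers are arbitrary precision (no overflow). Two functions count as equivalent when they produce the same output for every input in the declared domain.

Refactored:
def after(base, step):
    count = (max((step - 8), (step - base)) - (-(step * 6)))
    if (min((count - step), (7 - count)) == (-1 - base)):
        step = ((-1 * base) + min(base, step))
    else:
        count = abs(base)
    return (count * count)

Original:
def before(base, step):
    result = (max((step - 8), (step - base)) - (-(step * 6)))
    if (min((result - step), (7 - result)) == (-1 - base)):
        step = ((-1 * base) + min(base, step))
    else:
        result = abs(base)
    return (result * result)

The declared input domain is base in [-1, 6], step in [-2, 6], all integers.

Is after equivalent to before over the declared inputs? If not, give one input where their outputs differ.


Although local variable names differ, 72/72 inputs agree.
verdict: equivalent


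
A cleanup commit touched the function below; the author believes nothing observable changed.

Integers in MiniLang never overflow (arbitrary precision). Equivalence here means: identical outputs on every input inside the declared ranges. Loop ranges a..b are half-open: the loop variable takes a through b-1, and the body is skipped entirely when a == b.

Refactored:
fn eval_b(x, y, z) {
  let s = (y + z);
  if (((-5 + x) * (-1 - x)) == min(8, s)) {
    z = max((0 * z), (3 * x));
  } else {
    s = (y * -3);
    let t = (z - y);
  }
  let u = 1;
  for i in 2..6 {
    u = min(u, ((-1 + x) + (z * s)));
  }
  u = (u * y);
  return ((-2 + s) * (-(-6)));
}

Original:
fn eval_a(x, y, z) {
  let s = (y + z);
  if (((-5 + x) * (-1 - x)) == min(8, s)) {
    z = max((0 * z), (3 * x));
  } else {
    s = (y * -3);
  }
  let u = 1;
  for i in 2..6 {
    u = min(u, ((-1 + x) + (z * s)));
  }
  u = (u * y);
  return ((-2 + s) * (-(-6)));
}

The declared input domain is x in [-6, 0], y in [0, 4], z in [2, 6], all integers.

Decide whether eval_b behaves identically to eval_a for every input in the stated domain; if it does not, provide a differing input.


The two are interchangeable: arithmetic usage differs; local variable names differ; statement counts differ, and every declared input agrees.
As a probe, take x=-4, y=1, z=4: eval_a runs s = 5; (((-5 + x) * (-1 - x)) == min(8, s)) -> false; s = -3; u = 1; [i=2]; u = -17; [i=3]; u = -17; [i=4]; u = -17; [i=5]; u = -17; u = -17; return -30; eval_b runs s = 5; (((-5 + x) * (-1 - x)) == min(8, s)) -> false; s = -3; t = 3; u = 1; [i=2]; u = -17; [i=3]; u = -17; [i=4]; u = -17; [i=5]; u = -17; u = -17; return -30; both end at -30.
Across all 175 domain points the two functions coincide.
verdict: equivalent


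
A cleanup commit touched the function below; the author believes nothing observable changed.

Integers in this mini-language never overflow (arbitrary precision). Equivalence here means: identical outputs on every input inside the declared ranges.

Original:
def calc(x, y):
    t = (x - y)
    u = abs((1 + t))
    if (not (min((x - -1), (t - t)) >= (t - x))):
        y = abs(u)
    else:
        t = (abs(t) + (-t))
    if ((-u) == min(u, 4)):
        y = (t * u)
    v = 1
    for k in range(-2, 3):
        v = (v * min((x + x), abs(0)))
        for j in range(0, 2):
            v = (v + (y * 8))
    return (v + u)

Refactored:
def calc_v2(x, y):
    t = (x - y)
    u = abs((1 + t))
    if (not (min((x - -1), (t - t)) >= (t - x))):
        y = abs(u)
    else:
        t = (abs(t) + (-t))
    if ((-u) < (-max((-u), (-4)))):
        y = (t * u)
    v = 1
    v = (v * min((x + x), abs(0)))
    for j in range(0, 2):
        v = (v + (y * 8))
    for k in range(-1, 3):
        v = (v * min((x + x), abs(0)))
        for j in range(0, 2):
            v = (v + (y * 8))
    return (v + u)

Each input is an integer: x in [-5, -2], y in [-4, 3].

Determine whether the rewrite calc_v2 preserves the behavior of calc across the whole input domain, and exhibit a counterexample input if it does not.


These are not equivalent — on x=-5, y=-3 the outputs split (45457 vs -390911).
calc: t becomes -2; next u becomes 1; next (not (min((x - -1), (t - t)) >= (t - x))) evaluates to true; next y becomes 1; next ((-u) == min(u, 4)) evaluates to false; next v becomes 1; next at k=-2:; next v becomes -10; next at j=0:; next v becomes -2; next at j=1:; next v becomes 6; next at k=-1:; next v becomes -60; next at j=0:; next v becomes -52; next at j=1:; next v becomes -44; next at k=0:; next v becomes 440; next at j=0:; next v becomes 448; next at j=1:; next v becomes 456; next at k=1:; next v becomes -4560; next at j=0:; next v becomes -4552; next at j=1:; next v becomes -4544; next at k=2:; next v becomes 45440; next at j=0:; next v becomes 45448; next at j=1:; next v becomes 45456; next final value 45457
calc_v2: t becomes -2; next u becomes 1; next (not (min((x - -1), (t - t)) >= (t - x))) evaluates to true; next y becomes 1; next ((-u) < (-max((-u), (-4)))) evaluates to true; next y becomes -2; next v becomes 1; next v becomes -10; next at j=0:; next v becomes -26; next at j=1:; next v becomes -42; next at k=-1:; next v becomes 420; next at j=0:; next v becomes 404; next at j=1:; next v becomes 388; next at k=0:; next v becomes -3880; next at j=0:; next v becomes -3896; next at j=1:; next v becomes -3912; next at k=1:; next v becomes 39120; next at j=0:; next v becomes 39104; next at j=1:; next v becomes 39088; next at k=2:; next v becomes -390880; next at j=0:; next v becomes -390896; next at j=1:; next v becomes -390912; next final value -390911
verdict: not equivalent; witness: x=-5, y=-3


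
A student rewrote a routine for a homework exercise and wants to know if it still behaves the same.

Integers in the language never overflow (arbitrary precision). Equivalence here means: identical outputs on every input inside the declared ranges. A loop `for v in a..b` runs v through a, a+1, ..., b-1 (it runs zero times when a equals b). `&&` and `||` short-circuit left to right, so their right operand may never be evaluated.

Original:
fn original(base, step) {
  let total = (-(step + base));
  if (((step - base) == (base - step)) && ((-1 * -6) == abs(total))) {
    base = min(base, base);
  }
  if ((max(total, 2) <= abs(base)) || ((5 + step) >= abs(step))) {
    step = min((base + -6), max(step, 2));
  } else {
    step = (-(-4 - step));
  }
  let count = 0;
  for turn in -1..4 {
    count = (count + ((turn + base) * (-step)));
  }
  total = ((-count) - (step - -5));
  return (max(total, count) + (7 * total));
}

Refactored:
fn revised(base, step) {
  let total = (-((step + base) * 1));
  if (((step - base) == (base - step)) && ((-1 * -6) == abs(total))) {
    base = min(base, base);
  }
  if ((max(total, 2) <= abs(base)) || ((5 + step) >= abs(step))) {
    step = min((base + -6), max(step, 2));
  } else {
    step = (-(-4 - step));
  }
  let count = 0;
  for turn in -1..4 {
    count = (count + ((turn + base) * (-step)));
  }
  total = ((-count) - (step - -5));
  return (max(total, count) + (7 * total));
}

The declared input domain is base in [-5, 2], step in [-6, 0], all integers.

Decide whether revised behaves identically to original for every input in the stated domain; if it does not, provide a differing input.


Changes here: constant usage differs; also arithmetic usage differs; the full 56-point sweep finds no disagreement.
verdict: equivalent


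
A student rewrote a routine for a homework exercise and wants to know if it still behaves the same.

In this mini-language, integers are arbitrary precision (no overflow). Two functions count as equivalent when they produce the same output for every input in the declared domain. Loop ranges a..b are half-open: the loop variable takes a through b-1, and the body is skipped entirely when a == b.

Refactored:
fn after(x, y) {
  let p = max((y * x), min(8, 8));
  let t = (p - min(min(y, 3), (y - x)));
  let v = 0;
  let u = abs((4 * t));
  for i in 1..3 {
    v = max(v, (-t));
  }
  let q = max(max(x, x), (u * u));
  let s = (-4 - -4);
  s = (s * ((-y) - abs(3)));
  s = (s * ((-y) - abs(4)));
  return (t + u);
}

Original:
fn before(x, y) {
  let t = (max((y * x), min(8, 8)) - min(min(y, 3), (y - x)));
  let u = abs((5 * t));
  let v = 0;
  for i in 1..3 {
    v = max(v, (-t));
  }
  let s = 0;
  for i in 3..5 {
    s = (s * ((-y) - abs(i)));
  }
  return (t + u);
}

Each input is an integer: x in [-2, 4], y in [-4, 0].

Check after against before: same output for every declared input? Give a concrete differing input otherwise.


There is a counterexample at x=-2, y=-4: 72 on one side, 60 on the other.
before: t := 12 | u := 60 | v := 0 | iter i=1: | v := 0 | iter i=2: | v := 0 | s := 0 | iter i=3: | s := 0 | iter i=4: | s := 0 | result 72
after: p := 8 | t := 12 | v := 0 | u := 48 | iter i=1: | v := 0 | iter i=2: | v := 0 | q := 2304 | s := 0 | s := 0 | s := 0 | result 60
verdict: not equivalent; witness: x=-2, y=-4


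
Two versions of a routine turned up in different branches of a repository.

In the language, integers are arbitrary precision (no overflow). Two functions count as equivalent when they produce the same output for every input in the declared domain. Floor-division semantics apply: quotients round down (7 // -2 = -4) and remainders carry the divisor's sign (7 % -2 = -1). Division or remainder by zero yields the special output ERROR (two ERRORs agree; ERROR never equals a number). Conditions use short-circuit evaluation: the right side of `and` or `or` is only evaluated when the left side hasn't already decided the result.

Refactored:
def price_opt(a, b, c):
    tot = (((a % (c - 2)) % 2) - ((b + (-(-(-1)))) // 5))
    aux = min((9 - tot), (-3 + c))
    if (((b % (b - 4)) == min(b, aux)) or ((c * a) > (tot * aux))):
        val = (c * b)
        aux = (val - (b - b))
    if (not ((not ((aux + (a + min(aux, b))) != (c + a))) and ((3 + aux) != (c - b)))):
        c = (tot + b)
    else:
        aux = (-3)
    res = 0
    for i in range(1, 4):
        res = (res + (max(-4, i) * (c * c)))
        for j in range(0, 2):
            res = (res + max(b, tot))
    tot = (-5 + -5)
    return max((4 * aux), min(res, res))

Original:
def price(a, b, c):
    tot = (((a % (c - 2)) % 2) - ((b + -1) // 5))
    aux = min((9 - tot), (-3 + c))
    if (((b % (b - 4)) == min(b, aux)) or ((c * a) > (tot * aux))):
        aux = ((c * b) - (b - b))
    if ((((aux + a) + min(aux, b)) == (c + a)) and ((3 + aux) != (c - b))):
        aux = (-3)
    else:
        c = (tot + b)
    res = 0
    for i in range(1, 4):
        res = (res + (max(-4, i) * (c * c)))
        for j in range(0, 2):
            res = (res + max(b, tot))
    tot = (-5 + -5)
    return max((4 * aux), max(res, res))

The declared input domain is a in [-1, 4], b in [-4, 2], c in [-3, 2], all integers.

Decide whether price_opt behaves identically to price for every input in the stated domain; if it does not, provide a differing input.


The edit looks behavioral (`max(res, res)` became `min(res, res)`), but over these ranges it never changes the outcome.
As a probe, take a=0, b=0, c=0: price runs tot=1, then aux=-3, then (((b % (b - 4)) == min(b, aux)) or ((c * a) > (tot * aux))) is true, then aux=0, then ((((aux + a) + min(aux, b)) == (c + a)) and ((3 + aux) != (c - b))) is true, then aux=-3, then res=0, then (i=1), then res=0, then (j=0), then res=1, then (j=1), then res=2, then (i=2), then res=2, then (j=0), then res=3, then (j=1), then res=4, then (i=3), then res=4, then (j=0), then res=5, then (j=1), then res=6, then tot=-10, then returns 6; price_opt runs tot=1, then aux=-3, then (((b % (b - 4)) == min(b, aux)) or ((c * a) > (tot * aux))) is true, then val=0, then aux=0, then (not ((not ((aux + (a + min(aux, b))) != (c + a))) and ((3 + aux) != (c - b)))) is false, then aux=-3, then res=0, then (i=1), then res=0, then (j=0), then res=1, then (j=1), then res=2, then (i=2), then res=2, then (j=0), then res=3, then (j=1), then res=4, then (i=3), then res=4, then (j=0), then res=5, then (j=1), then res=6, then tot=-10, then returns 6; both end at 6.
Sweeping the whole domain (252 inputs) finds no disagreement.
verdict: equivalent


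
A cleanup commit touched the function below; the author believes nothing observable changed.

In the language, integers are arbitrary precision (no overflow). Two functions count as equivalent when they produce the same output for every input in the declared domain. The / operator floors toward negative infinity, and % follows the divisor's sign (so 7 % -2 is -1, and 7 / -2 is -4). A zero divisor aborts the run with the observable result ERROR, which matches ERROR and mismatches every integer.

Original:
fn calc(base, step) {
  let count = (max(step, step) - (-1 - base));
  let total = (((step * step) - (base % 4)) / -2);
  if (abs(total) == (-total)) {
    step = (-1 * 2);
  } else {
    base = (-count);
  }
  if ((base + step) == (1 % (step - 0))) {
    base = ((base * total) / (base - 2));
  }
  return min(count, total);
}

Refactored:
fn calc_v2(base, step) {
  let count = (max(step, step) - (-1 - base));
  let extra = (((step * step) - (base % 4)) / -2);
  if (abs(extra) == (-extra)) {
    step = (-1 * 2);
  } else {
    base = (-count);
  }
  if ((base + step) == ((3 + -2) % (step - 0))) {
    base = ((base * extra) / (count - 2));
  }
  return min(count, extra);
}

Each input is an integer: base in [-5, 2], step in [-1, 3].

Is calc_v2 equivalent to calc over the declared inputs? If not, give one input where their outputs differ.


Take base=1, step=0.
calc: count=2, then total=0, then (abs(total) == (-total)) is true, then step=-2, then ((base + step) == (1 % (step - 0))) is true, then base=0, then returns 0
calc_v2: count=2, then extra=0, then (abs(extra) == (-extra)) is true, then step=-2, then ((base + step) == ((3 + -2) % (step - 0))) is true, then a zero divisor aborts: ERROR
0 != ERROR, so the rewrite changes behavior.
verdict: not equivalent; witness: base=1, step=0


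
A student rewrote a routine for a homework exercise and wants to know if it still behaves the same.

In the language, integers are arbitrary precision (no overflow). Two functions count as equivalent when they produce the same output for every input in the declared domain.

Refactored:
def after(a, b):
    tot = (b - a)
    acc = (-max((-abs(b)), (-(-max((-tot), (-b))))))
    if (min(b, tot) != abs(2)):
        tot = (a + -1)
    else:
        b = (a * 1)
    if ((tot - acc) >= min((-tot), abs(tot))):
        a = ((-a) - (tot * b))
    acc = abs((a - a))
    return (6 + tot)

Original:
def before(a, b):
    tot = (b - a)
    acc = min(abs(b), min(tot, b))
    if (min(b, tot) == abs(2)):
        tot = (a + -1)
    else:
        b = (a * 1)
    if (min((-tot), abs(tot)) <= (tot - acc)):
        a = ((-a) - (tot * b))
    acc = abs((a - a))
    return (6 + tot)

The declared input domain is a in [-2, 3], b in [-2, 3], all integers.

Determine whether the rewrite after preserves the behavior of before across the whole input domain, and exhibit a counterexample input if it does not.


There is a counterexample at a=-2, b=-2: 6 on one side, 3 on the other.
before: tot becomes 0; next acc becomes -2; next (min(b, tot) == abs(2)) evaluates to false; next b becomes -2; next (min((-tot), abs(tot)) <= (tot - acc)) evaluates to true; next a becomes 2; next acc becomes 0; next final value 6
after: tot becomes 0; next acc becomes -2; next (min(b, tot) != abs(2)) evaluates to true; next tot becomes -3; next ((tot - acc) >= min((-tot), abs(tot))) evaluates to false; next acc becomes 0; next final value 3
verdict: not equivalent; witness: a=-2, b=-2


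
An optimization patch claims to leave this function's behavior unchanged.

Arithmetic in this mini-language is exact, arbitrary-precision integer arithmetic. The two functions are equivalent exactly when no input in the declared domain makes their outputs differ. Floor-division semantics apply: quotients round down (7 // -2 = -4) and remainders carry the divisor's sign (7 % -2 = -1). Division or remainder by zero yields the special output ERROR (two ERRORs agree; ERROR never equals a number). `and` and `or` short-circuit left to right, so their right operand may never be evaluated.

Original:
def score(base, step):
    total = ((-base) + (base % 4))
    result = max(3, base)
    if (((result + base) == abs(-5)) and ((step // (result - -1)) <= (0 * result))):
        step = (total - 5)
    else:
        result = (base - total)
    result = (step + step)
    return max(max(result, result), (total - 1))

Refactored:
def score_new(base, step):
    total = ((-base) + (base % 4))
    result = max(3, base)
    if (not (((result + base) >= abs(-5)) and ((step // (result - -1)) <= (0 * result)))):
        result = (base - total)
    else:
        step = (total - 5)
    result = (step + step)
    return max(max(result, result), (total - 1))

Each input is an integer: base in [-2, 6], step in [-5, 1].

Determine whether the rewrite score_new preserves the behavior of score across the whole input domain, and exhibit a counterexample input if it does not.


Take base=3, step=0.
score: total=0, then result=3, then (((result + base) == abs(-5)) and ((step // (result - -1)) <= (0 * result))) is false, then result=3, then result=0, then returns 0
score_new: total=0, then result=3, then (not (((result + base) >= abs(-5)) and ((step // (result - -1)) <= (0 * result)))) is false, then step=-5, then result=-10, then returns -1
0 vs -1 — the two versions disagree here.
verdict: not equivalent; witness: base=3, step=0


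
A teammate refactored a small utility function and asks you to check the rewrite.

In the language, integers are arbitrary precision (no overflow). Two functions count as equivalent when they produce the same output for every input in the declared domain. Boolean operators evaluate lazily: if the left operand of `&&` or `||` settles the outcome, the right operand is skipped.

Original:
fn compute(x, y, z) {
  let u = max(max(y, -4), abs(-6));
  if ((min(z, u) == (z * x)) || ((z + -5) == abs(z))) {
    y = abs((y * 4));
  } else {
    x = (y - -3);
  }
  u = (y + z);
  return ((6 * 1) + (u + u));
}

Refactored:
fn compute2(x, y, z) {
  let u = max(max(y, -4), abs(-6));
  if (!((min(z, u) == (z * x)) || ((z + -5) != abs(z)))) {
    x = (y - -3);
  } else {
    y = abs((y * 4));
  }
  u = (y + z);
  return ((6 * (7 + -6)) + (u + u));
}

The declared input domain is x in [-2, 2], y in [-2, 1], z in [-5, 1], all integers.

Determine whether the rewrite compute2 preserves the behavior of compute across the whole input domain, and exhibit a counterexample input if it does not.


Take x=-2, y=-2, z=-5.
compute: u := 6 | ((min(z, u) == (z * x)) || ((z + -5) == abs(z))): false | x := 1 | u := -7 | result -8
compute2: u := 6 | (!((min(z, u) == (z * x)) || ((z + -5) != abs(z)))): false | y := 8 | u := 3 | result 12
-8 against 12: the behavior changed.
verdict: not equivalent; witness: x=-2, y=-2, z=-5
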